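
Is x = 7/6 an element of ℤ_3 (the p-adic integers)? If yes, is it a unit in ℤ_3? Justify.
x ∉ ℤ_3 (v_3(x) = -1 < 0)

ℤ_3 = {x ∈ ℚ_3 : v_3(x) ≥ 0} and ℤ_3^× = {x ∈ ℤ_3 : v_3(x) = 0}. Here v_3(7/6) = v_3(num) − v_3(den) = -1; compare against these criteria.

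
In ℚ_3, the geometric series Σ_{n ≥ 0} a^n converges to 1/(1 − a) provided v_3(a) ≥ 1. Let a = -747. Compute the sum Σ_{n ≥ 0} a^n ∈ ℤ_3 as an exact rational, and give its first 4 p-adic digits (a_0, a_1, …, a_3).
Σ a^n = 1/(1 − a) = 1/748;  first 4 digits = (1, 0, 1, 2)

v_3(a) = 2 ≥ 1, so the series converges in ℤ_3 to 1/(1 − a) = 1/(1 − (-747)) = 1/748. Expand this rational in ℤ_3: compute digits iteratively via d_i = x_i mod 3, x_{i+1} = (x_i − d_i)/3. The first 4 digits are (1, 0, 1, 2).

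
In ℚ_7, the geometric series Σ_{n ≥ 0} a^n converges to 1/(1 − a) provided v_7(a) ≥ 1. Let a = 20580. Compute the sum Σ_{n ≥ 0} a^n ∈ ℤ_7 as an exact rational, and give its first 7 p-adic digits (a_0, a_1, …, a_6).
Σ a^n = 1/(1 − a) = -1/20579;  first 7 digits = (1, 0, 0, 4, 1, 1, 2)

v_7(a) = 3 ≥ 1, so the series converges in ℤ_7 to 1/(1 − a) = 1/(1 − 20580) = -1/20579. Expand this rational in ℤ_7: compute digits iteratively via d_i = x_i mod 7, x_{i+1} = (x_i − d_i)/7. The first 7 digits are (1, 0, 0, 4, 1, 1, 2).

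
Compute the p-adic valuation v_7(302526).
v_7(302526) = 5

v_7(n) is the largest exponent k such that 7^k divides n. Factor out: 302526 = 7^5 · 18. (Sign doesn't affect v_p.) So v_7(302526) = 5.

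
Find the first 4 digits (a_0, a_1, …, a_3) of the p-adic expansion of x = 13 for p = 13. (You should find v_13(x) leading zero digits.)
(a_0, …, a_3) = (0, 1, 0, 0)

v_13(13) = 1, so a_0 = ... = a_0 = 0. Factor out: x = 13^1 · u with u = 1 a unit in ℤ_13. Expand u iteratively via a_{v+i} = u_i mod 13, u_{i+1} = (u_i − a_{v+i})/13:
  u_0 = 1;  a_1 = 1;  u_1 = (u_0 − 1)/13 = 0
  u_1 = 0;  a_2 = 0;  u_2 = (u_1 − 0)/13 = 0
  u_2 = 0;  a_3 = 0;  u_3 = (u_2 − 0)/13 = 0
Digits: (0, 1, 0, 0).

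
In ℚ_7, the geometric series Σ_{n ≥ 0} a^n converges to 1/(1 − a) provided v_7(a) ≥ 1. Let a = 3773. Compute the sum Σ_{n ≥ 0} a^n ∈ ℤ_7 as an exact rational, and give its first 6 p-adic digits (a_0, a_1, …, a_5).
Σ a^n = 1/(1 − a) = -1/3772;  first 6 digits = (1, 0, 0, 4, 1, 0)

v_7(a) = 3 ≥ 1, so the series converges in ℤ_7 to 1/(1 − a) = 1/(1 − 3773) = -1/3772. Expand this rational in ℤ_7: compute digits iteratively via d_i = x_i mod 7, x_{i+1} = (x_i − d_i)/7. The first 6 digits are (1, 0, 0, 4, 1, 0).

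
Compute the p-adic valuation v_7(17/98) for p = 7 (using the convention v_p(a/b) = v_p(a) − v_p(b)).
v_7(17/98) = -2

Factor powers of 7 from the numerator and denominator of the reduced fraction: 17 = 7^0 · 17 and 98 = 7^2 · 2. Apply v_p(a/b) = v_p(a) − v_p(b): v_7(17/98) = 0 − 2 = -2.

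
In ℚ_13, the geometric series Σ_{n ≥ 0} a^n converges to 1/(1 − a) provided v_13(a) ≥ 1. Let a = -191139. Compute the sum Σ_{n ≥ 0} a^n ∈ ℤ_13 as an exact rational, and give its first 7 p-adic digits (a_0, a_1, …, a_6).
Σ a^n = 1/(1 − a) = 1/191140;  first 7 digits = (1, 0, 0, 4, 6, 12, 2)

v_13(a) = 3 ≥ 1, so the series converges in ℤ_13 to 1/(1 − a) = 1/(1 − (-191139)) = 1/191140. Expand this rational in ℤ_13: compute digits iteratively via d_i = x_i mod 13, x_{i+1} = (x_i − d_i)/13. The first 7 digits are (1, 0, 0, 4, 6, 12, 2).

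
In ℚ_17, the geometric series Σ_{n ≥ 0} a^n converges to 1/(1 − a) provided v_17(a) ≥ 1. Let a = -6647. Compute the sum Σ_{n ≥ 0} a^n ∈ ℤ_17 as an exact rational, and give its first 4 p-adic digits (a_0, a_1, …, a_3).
Σ a^n = 1/(1 − a) = 1/6648;  first 4 digits = (1, 0, 11, 15)

v_17(a) = 2 ≥ 1, so the series converges in ℤ_17 to 1/(1 − a) = 1/(1 − (-6647)) = 1/6648. Expand this rational in ℤ_17: compute digits iteratively via d_i = x_i mod 17, x_{i+1} = (x_i − d_i)/17. The first 4 digits are (1, 0, 11, 15).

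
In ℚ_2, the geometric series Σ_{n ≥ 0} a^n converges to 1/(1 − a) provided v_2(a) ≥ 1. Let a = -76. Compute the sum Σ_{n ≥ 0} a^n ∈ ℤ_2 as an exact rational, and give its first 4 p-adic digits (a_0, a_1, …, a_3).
Σ a^n = 1/(1 − a) = 1/77;  first 4 digits = (1, 0, 1, 0)

v_2(a) = 2 ≥ 1, so the series converges in ℤ_2 to 1/(1 − a) = 1/(1 − (-76)) = 1/77. Expand this rational in ℤ_2: compute digits iteratively via d_i = x_i mod 2, x_{i+1} = (x_i − d_i)/2. The first 4 digits are (1, 0, 1, 0).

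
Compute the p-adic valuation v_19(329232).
v_19(329232) = 3

v_19(n) is the largest exponent k such that 19^k divides n. Factor out: 329232 = 19^3 · 48. (Sign doesn't affect v_p.) So v_19(329232) = 3.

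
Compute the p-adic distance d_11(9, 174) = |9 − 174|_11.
d_11(9, 174) = 1/11

Step 1 — x − y = 9 − 174 = -165. Step 2 — v_11(-165) = 1 (factor: -165 = −(11^1 · 15); the sign does not affect v_p). Step 3 — |x − y|_11 = 11^{-1} = 1/11.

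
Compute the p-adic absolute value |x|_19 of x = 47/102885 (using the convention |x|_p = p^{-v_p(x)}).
|47/102885|_19 = 6859

Step 1 — compute v_19(x) by factoring powers of 19 out of the numerator and denominator: v_19(47/102885) = -3. Step 2 — apply |x|_p = p^{-v_p(x)} = 19^{3} = 6859.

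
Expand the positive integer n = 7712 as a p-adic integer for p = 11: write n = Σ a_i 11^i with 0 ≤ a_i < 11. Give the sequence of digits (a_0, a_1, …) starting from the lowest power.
(a_0, a_1, …) = (1, 8, 8, 5)

Repeated division by 11 gives the digits low-to-high: 7712 = 1 + 8·11^1 + 8·11^2 + 5·11^3. Digit sequence: (1, 8, 8, 5).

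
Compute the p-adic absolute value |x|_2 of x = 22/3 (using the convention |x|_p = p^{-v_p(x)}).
|22/3|_2 = 1/2

Step 1 — compute v_2(x) by factoring powers of 2 out of the numerator and denominator: v_2(22/3) = 1. Step 2 — apply |x|_p = p^{-v_p(x)} = 2^{-1} = 1/2.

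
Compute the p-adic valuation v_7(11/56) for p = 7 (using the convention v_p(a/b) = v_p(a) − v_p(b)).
v_7(11/56) = -1

Factor powers of 7 from the numerator and denominator of the reduced fraction: 11 = 7^0 · 11 and 56 = 7^1 · 8. Apply v_p(a/b) = v_p(a) − v_p(b): v_7(11/56) = 0 − 1 = -1.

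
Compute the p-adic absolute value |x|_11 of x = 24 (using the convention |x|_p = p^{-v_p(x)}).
|24|_11 = 1

Step 1 — compute v_11(x) by factoring powers of 11 out of the numerator and denominator: v_11(24) = 0. Step 2 — apply |x|_p = p^{-v_p(x)} = 11^{0} = 1.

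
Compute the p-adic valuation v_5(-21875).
v_5(-21875) = 5

v_5(n) is the largest exponent k such that 5^k divides n. Factor out: -21875 = -5^5 · 7. (Sign doesn't affect v_p.) So v_5(-21875) = 5.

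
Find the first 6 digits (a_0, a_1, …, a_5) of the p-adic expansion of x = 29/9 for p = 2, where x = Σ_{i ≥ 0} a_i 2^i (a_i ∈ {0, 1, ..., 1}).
(a_0, …, a_5) = (1, 0, 1, 0, 1, 1)

v_2(29/9) = 0 (numerator and denominator both coprime to 2), so x ∈ ℤ_2^×. Compute digits iteratively via a_i = x_i mod 2, x_{i+1} = (x_i − a_i)/2, with x_0 = x:
  x_0 = 29/9;  a_0 = 1;  x_1 = (x_0 − 1)/2 = 10/9
  x_1 = 10/9;  a_1 = 0;  x_2 = (x_1 − 0)/2 = 5/9
  x_2 = 5/9;  a_2 = 1;  x_3 = (x_2 − 1)/2 = -2/9
  x_3 = -2/9;  a_3 = 0;  x_4 = (x_3 − 0)/2 = -1/9
  x_4 = -1/9;  a_4 = 1;  x_5 = (x_4 − 1)/2 = -5/9
  x_5 = -5/9;  a_5 = 1;  x_6 = (x_5 − 1)/2 = -7/9
Digits: (1, 0, 1, 0, 1, 1).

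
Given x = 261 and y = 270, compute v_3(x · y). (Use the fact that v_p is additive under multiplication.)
v_3(70470) = 5

v_p(x) = 2 (factor: 261 = 3^2 · 29); v_p(y) = 3 (factor: 270 = 3^3 · 10). Additivity: v_p(xy) = v_p(x) + v_p(y) = 2 + 3 = 5. (Direct check: xy = 70470 = 3^5 · (290).)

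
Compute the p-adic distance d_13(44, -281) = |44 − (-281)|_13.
d_13(44, -281) = 1/13

Step 1 — x − y = 44 − (-281) = 325. Step 2 — v_13(325) = 1 (factor: 325 = (13^1 · 25); the sign does not affect v_p). Step 3 — |x − y|_13 = 13^{-1} = 1/13.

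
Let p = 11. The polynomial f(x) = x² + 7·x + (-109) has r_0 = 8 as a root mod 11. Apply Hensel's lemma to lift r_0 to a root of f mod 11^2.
r_1 = 118 (mod 121)

Hensel: r_{i+1} = r_i − f(r_i)·(f′(r_i))^{-1} mod 11^{i+2}, f′(x) = 2x + 7. Iterate:
  r_0 = 8 (mod 11)
  r_1 = 118 (mod 121)
Final: r = 118 satisfies f(r) ≡ 0 mod 11^2.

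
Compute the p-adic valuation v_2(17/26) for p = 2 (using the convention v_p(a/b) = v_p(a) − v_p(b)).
v_2(17/26) = -1

Factor powers of 2 from the numerator and denominator of the reduced fraction: 17 = 2^0 · 17 and 26 = 2^1 · 13. Apply v_p(a/b) = v_p(a) − v_p(b): v_2(17/26) = 0 − 1 = -1.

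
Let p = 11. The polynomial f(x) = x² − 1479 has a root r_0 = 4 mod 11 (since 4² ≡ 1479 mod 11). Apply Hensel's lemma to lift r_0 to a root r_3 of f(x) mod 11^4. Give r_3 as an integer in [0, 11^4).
r_3 = 7099 (mod 14641)

Hensel's recurrence: r_{i+1} = r_i − f(r_i)·(f′(r_i))^{-1} mod 11^{i+2}, with f′(x) = 2x. Iterate:
  r_0 = 4 (mod 11)
  r_1 = 81 (mod 121)
  r_2 = 444 (mod 1331)
  r_3 = 7099 (mod 14641)
Final: r_3 = 7099, and one checks f(r_3) ≡ 0 mod 11^4.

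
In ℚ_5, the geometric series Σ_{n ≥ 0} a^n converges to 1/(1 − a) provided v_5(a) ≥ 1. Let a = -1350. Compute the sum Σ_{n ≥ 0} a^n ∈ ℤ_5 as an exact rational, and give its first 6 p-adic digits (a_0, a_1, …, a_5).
Σ a^n = 1/(1 − a) = 1/1351;  first 6 digits = (1, 0, 1, 4, 3, 2)

v_5(a) = 2 ≥ 1, so the series converges in ℤ_5 to 1/(1 − a) = 1/(1 − (-1350)) = 1/1351. Expand this rational in ℤ_5: compute digits iteratively via d_i = x_i mod 5, x_{i+1} = (x_i − d_i)/5. The first 6 digits are (1, 0, 1, 4, 3, 2).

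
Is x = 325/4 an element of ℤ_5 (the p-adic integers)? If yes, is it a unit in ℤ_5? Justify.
x ∈ ℤ_5 but not a unit; v_5(x) = 2 > 0

ℤ_5 = {x ∈ ℚ_5 : v_5(x) ≥ 0} and ℤ_5^× = {x ∈ ℤ_5 : v_5(x) = 0}. Here v_5(325/4) = v_5(num) − v_5(den) = 2; compare against these criteria.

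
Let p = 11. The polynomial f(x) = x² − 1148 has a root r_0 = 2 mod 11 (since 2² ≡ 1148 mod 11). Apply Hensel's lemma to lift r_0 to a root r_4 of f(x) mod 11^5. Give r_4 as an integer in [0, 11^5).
r_4 = 34410 (mod 161051)

Hensel's recurrence: r_{i+1} = r_i − f(r_i)·(f′(r_i))^{-1} mod 11^{i+2}, with f′(x) = 2x. Iterate:
  r_0 = 2 (mod 11)
  r_1 = 46 (mod 121)
  r_2 = 1135 (mod 1331)
  r_3 = 5128 (mod 14641)
  r_4 = 34410 (mod 161051)
Final: r_4 = 34410, and one checks f(r_4) ≡ 0 mod 11^5.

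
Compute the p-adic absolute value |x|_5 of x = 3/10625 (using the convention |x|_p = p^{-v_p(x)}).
|3/10625|_5 = 625

Step 1 — compute v_5(x) by factoring powers of 5 out of the numerator and denominator: v_5(3/10625) = -4. Step 2 — apply |x|_p = p^{-v_p(x)} = 5^{4} = 625.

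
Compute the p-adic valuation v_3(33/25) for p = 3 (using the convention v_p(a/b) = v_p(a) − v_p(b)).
v_3(33/25) = 1

Factor powers of 3 from the numerator and denominator of the reduced fraction: 33 = 3^1 · 11 and 25 = 3^0 · 25. Apply v_p(a/b) = v_p(a) − v_p(b): v_3(33/25) = 1 − 0 = 1.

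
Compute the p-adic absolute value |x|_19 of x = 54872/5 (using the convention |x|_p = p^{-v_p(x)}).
|54872/5|_19 = 1/6859

Step 1 — compute v_19(x) by factoring powers of 19 out of the numerator and denominator: v_19(54872/5) = 3. Step 2 — apply |x|_p = p^{-v_p(x)} = 19^{-3} = 1/6859.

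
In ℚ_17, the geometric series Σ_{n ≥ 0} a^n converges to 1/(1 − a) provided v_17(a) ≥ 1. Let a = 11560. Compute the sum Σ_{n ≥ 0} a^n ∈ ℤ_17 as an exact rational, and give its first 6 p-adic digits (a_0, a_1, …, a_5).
Σ a^n = 1/(1 − a) = -1/11559;  first 6 digits = (1, 0, 6, 2, 2, 9)

v_17(a) = 2 ≥ 1, so the series converges in ℤ_17 to 1/(1 − a) = 1/(1 − 11560) = -1/11559. Expand this rational in ℤ_17: compute digits iteratively via d_i = x_i mod 17, x_{i+1} = (x_i − d_i)/17. The first 6 digits are (1, 0, 6, 2, 2, 9).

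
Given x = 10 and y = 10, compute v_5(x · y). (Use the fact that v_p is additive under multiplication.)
v_5(100) = 2

v_p(x) = 1 (factor: 10 = 5^1 · 2); v_p(y) = 1 (factor: 10 = 5^1 · 2). Additivity: v_p(xy) = v_p(x) + v_p(y) = 1 + 1 = 2. (Direct check: xy = 100 = 5^2 · (4).)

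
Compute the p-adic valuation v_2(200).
v_2(200) = 3

v_2(n) is the largest exponent k such that 2^k divides n. Factor out: 200 = 2^3 · 25. (Sign doesn't affect v_p.) So v_2(200) = 3.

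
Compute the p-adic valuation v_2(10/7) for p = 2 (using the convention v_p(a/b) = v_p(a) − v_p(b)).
v_2(10/7) = 1

Factor powers of 2 from the numerator and denominator of the reduced fraction: 10 = 2^1 · 5 and 7 = 2^0 · 7. Apply v_p(a/b) = v_p(a) − v_p(b): v_2(10/7) = 1 − 0 = 1.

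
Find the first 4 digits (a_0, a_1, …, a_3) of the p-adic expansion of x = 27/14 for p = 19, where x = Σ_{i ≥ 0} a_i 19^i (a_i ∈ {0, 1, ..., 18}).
(a_0, …, a_3) = (6, 12, 17, 14)

v_19(27/14) = 0 (numerator and denominator both coprime to 19), so x ∈ ℤ_19^×. Compute digits iteratively via a_i = x_i mod 19, x_{i+1} = (x_i − a_i)/19, with x_0 = x:
  x_0 = 27/14;  a_0 = 6;  x_1 = (x_0 − 6)/19 = -3/14
  x_1 = -3/14;  a_1 = 12;  x_2 = (x_1 − 12)/19 = -9/14
  x_2 = -9/14;  a_2 = 17;  x_3 = (x_2 − 17)/19 = -13/14
  x_3 = -13/14;  a_3 = 14;  x_4 = (x_3 − 14)/19 = -11/14
Digits: (6, 12, 17, 14).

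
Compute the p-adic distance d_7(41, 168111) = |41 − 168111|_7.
d_7(41, 168111) = 1/16807

Step 1 — x − y = 41 − 168111 = -168070. Step 2 — v_7(-168070) = 5 (factor: -168070 = −(7^5 · 10); the sign does not affect v_p). Step 3 — |x − y|_7 = 7^{-5} = 1/16807.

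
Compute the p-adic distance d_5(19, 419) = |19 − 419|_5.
d_5(19, 419) = 1/25

Step 1 — x − y = 19 − 419 = -400. Step 2 — v_5(-400) = 2 (factor: -400 = −(5^2 · 16); the sign does not affect v_p). Step 3 — |x − y|_5 = 5^{-2} = 1/25.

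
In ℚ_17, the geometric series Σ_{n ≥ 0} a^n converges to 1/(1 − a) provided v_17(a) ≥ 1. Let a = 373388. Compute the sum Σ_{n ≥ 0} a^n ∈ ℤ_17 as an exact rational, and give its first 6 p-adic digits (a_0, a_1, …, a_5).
Σ a^n = 1/(1 − a) = -1/373387;  first 6 digits = (1, 0, 0, 8, 4, 0)

v_17(a) = 3 ≥ 1, so the series converges in ℤ_17 to 1/(1 − a) = 1/(1 − 373388) = -1/373387. Expand this rational in ℤ_17: compute digits iteratively via d_i = x_i mod 17, x_{i+1} = (x_i − d_i)/17. The first 6 digits are (1, 0, 0, 8, 4, 0).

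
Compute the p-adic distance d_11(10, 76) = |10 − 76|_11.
d_11(10, 76) = 1/11

Step 1 — x − y = 10 − 76 = -66. Step 2 — v_11(-66) = 1 (factor: -66 = −(11^1 · 6); the sign does not affect v_p). Step 3 — |x − y|_11 = 11^{-1} = 1/11.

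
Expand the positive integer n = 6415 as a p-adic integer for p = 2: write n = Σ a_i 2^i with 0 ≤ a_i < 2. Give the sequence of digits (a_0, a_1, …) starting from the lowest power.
(a_0, a_1, …) = (1, 1, 1, 1, 0, 0, 0, 0, 1, 0, 0, 1, 1)

Repeated division by 2 gives the digits low-to-high: 6415 = 1 + 1·2^1 + 1·2^2 + 1·2^3 + 1·2^8 + 1·2^11 + 1·2^12. Digit sequence: (1, 1, 1, 1, 0, 0, 0, 0, 1, 0, 0, 1, 1).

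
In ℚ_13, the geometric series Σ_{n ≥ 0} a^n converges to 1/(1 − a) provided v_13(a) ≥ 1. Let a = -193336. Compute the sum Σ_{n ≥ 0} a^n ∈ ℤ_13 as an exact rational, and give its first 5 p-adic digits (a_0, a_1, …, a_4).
Σ a^n = 1/(1 − a) = 1/193337;  first 5 digits = (1, 0, 0, 3, 6)

v_13(a) = 3 ≥ 1, so the series converges in ℤ_13 to 1/(1 − a) = 1/(1 − (-193336)) = 1/193337. Expand this rational in ℤ_13: compute digits iteratively via d_i = x_i mod 13, x_{i+1} = (x_i − d_i)/13. The first 5 digits are (1, 0, 0, 3, 6).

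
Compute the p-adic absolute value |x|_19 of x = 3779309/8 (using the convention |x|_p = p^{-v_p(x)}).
|3779309/8|_19 = 1/130321

Step 1 — compute v_19(x) by factoring powers of 19 out of the numerator and denominator: v_19(3779309/8) = 4. Step 2 — apply |x|_p = p^{-v_p(x)} = 19^{-4} = 1/130321.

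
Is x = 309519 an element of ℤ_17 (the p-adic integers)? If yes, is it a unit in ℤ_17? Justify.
x ∈ ℤ_17 but not a unit; v_17(x) = 3 > 0

ℤ_17 = {x ∈ ℚ_17 : v_17(x) ≥ 0} and ℤ_17^× = {x ∈ ℤ_17 : v_17(x) = 0}. Here v_17(309519) = v_17(num) − v_17(den) = 3; compare against these criteria.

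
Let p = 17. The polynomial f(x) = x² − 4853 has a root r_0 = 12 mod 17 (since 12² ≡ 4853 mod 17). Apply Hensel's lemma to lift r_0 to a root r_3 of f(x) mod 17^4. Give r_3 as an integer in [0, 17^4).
r_3 = 57370 (mod 83521)

Hensel's recurrence: r_{i+1} = r_i − f(r_i)·(f′(r_i))^{-1} mod 17^{i+2}, with f′(x) = 2x. Iterate:
  r_0 = 12 (mod 17)
  r_1 = 148 (mod 289)
  r_2 = 3327 (mod 4913)
  r_3 = 57370 (mod 83521)
Final: r_3 = 57370, and one checks f(r_3) ≡ 0 mod 17^4.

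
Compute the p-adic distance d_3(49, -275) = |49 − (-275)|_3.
d_3(49, -275) = 1/81

Step 1 — x − y = 49 − (-275) = 324. Step 2 — v_3(324) = 4 (factor: 324 = (3^4 · 4); the sign does not affect v_p). Step 3 — |x − y|_3 = 3^{-4} = 1/81.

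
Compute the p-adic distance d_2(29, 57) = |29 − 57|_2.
d_2(29, 57) = 1/4

Step 1 — x − y = 29 − 57 = -28. Step 2 — v_2(-28) = 2 (factor: -28 = −(2^2 · 7); the sign does not affect v_p). Step 3 — |x − y|_2 = 2^{-2} = 1/4.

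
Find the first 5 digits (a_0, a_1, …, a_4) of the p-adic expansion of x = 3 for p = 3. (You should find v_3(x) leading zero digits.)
(a_0, …, a_4) = (0, 1, 0, 0, 0)

v_3(3) = 1, so a_0 = ... = a_0 = 0. Factor out: x = 3^1 · u with u = 1 a unit in ℤ_3. Expand u iteratively via a_{v+i} = u_i mod 3, u_{i+1} = (u_i − a_{v+i})/3:
  u_0 = 1;  a_1 = 1;  u_1 = (u_0 − 1)/3 = 0
  u_1 = 0;  a_2 = 0;  u_2 = (u_1 − 0)/3 = 0
  u_2 = 0;  a_3 = 0;  u_3 = (u_2 − 0)/3 = 0
  u_3 = 0;  a_4 = 0;  u_4 = (u_3 − 0)/3 = 0
Digits: (0, 1, 0, 0, 0).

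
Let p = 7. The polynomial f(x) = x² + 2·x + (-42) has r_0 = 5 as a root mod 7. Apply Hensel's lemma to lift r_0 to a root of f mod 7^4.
r_3 = 369 (mod 2401)

Hensel: r_{i+1} = r_i − f(r_i)·(f′(r_i))^{-1} mod 7^{i+2}, f′(x) = 2x + 2. Iterate:
  r_0 = 5 (mod 7)
  r_1 = 26 (mod 49)
  r_2 = 26 (mod 343)
  r_3 = 369 (mod 2401)
Final: r = 369 satisfies f(r) ≡ 0 mod 7^4.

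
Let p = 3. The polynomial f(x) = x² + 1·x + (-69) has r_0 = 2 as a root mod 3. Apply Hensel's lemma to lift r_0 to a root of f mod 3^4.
r_3 = 47 (mod 81)

Hensel: r_{i+1} = r_i − f(r_i)·(f′(r_i))^{-1} mod 3^{i+2}, f′(x) = 2x + 1. Iterate:
  r_0 = 2 (mod 3)
  r_1 = 2 (mod 9)
  r_2 = 20 (mod 27)
  r_3 = 47 (mod 81)
Final: r = 47 satisfies f(r) ≡ 0 mod 3^4.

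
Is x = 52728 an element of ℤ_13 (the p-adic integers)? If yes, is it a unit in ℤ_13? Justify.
x ∈ ℤ_13 but not a unit; v_13(x) = 3 > 0

ℤ_13 = {x ∈ ℚ_13 : v_13(x) ≥ 0} and ℤ_13^× = {x ∈ ℤ_13 : v_13(x) = 0}. Here v_13(52728) = v_13(num) − v_13(den) = 3; compare against these criteria.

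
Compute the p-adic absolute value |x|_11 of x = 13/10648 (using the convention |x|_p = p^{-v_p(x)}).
|13/10648|_11 = 1331

Step 1 — compute v_11(x) by factoring powers of 11 out of the numerator and denominator: v_11(13/10648) = -3. Step 2 — apply |x|_p = p^{-v_p(x)} = 11^{3} = 1331.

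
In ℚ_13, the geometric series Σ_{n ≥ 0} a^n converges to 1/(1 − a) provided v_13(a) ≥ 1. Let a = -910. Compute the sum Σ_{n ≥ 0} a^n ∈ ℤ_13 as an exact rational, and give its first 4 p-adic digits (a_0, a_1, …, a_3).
Σ a^n = 1/(1 − a) = 1/911;  first 4 digits = (1, 8, 6, 4)

v_13(a) = 1 ≥ 1, so the series converges in ℤ_13 to 1/(1 − a) = 1/(1 − (-910)) = 1/911. Expand this rational in ℤ_13: compute digits iteratively via d_i = x_i mod 13, x_{i+1} = (x_i − d_i)/13. The first 4 digits are (1, 8, 6, 4).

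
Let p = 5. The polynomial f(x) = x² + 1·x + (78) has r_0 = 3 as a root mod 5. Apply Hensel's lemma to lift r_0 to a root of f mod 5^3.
r_2 = 58 (mod 125)

Hensel: r_{i+1} = r_i − f(r_i)·(f′(r_i))^{-1} mod 5^{i+2}, f′(x) = 2x + 1. Iterate:
  r_0 = 3 (mod 5)
  r_1 = 8 (mod 25)
  r_2 = 58 (mod 125)
Final: r = 58 satisfies f(r) ≡ 0 mod 5^3.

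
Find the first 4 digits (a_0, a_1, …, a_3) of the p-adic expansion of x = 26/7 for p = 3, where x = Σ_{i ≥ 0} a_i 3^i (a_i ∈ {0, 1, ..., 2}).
(a_0, …, a_3) = (2, 1, 2, 1)

v_3(26/7) = 0 (numerator and denominator both coprime to 3), so x ∈ ℤ_3^×. Compute digits iteratively via a_i = x_i mod 3, x_{i+1} = (x_i − a_i)/3, with x_0 = x:
  x_0 = 26/7;  a_0 = 2;  x_1 = (x_0 − 2)/3 = 4/7
  x_1 = 4/7;  a_1 = 1;  x_2 = (x_1 − 1)/3 = -1/7
  x_2 = -1/7;  a_2 = 2;  x_3 = (x_2 − 2)/3 = -5/7
  x_3 = -5/7;  a_3 = 1;  x_4 = (x_3 − 1)/3 = -4/7
Digits: (2, 1, 2, 1).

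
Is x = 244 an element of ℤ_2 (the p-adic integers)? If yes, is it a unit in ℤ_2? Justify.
x ∈ ℤ_2 but not a unit; v_2(x) = 2 > 0

ℤ_2 = {x ∈ ℚ_2 : v_2(x) ≥ 0} and ℤ_2^× = {x ∈ ℤ_2 : v_2(x) = 0}. Here v_2(244) = v_2(num) − v_2(den) = 2; compare against these criteria.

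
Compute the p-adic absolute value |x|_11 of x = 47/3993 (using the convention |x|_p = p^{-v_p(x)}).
|47/3993|_11 = 1331

Step 1 — compute v_11(x) by factoring powers of 11 out of the numerator and denominator: v_11(47/3993) = -3. Step 2 — apply |x|_p = p^{-v_p(x)} = 11^{3} = 1331.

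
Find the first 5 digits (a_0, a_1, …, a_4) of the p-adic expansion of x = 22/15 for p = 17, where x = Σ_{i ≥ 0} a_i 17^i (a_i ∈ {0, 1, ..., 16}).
(a_0, …, a_4) = (6, 2, 1, 9, 4)

v_17(22/15) = 0 (numerator and denominator both coprime to 17), so x ∈ ℤ_17^×. Compute digits iteratively via a_i = x_i mod 17, x_{i+1} = (x_i − a_i)/17, with x_0 = x:
  x_0 = 22/15;  a_0 = 6;  x_1 = (x_0 − 6)/17 = -4/15
  x_1 = -4/15;  a_1 = 2;  x_2 = (x_1 − 2)/17 = -2/15
  x_2 = -2/15;  a_2 = 1;  x_3 = (x_2 − 1)/17 = -1/15
  x_3 = -1/15;  a_3 = 9;  x_4 = (x_3 − 9)/17 = -8/15
  x_4 = -8/15;  a_4 = 4;  x_5 = (x_4 − 4)/17 = -4/15
Digits: (6, 2, 1, 9, 4).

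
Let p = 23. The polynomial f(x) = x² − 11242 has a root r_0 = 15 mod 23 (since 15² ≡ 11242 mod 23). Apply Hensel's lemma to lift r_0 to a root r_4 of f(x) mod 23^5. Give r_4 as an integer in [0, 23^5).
r_4 = 5195462 (mod 6436343)

Hensel's recurrence: r_{i+1} = r_i − f(r_i)·(f′(r_i))^{-1} mod 23^{i+2}, with f′(x) = 2x. Iterate:
  r_0 = 15 (mod 23)
  r_1 = 153 (mod 529)
  r_2 = 153 (mod 12167)
  r_3 = 158324 (mod 279841)
  r_4 = 5195462 (mod 6436343)
Final: r_4 = 5195462, and one checks f(r_4) ≡ 0 mod 23^5.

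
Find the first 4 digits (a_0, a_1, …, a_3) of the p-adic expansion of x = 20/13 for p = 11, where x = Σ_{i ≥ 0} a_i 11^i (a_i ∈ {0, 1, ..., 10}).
(a_0, …, a_3) = (10, 6, 7, 1)

v_11(20/13) = 0 (numerator and denominator both coprime to 11), so x ∈ ℤ_11^×. Compute digits iteratively via a_i = x_i mod 11, x_{i+1} = (x_i − a_i)/11, with x_0 = x:
  x_0 = 20/13;  a_0 = 10;  x_1 = (x_0 − 10)/11 = -10/13
  x_1 = -10/13;  a_1 = 6;  x_2 = (x_1 − 6)/11 = -8/13
  x_2 = -8/13;  a_2 = 7;  x_3 = (x_2 − 7)/11 = -9/13
  x_3 = -9/13;  a_3 = 1;  x_4 = (x_3 − 1)/11 = -2/13
Digits: (10, 6, 7, 1).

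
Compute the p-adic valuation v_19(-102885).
v_19(-102885) = 3

v_19(n) is the largest exponent k such that 19^k divides n. Factor out: -102885 = -19^3 · 15. (Sign doesn't affect v_p.) So v_19(-102885) = 3.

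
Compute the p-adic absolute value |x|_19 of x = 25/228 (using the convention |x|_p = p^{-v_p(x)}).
|25/228|_19 = 19

Step 1 — compute v_19(x) by factoring powers of 19 out of the numerator and denominator: v_19(25/228) = -1. Step 2 — apply |x|_p = p^{-v_p(x)} = 19^{1} = 19.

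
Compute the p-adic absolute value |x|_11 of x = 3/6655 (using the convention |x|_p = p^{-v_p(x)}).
|3/6655|_11 = 1331

Step 1 — compute v_11(x) by factoring powers of 11 out of the numerator and denominator: v_11(3/6655) = -3. Step 2 — apply |x|_p = p^{-v_p(x)} = 11^{3} = 1331.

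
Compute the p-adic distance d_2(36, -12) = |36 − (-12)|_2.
d_2(36, -12) = 1/16

Step 1 — x − y = 36 − (-12) = 48. Step 2 — v_2(48) = 4 (factor: 48 = (2^4 · 3); the sign does not affect v_p). Step 3 — |x − y|_2 = 2^{-4} = 1/16.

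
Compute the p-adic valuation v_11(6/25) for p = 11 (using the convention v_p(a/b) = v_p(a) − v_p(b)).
v_11(6/25) = 0

Factor powers of 11 from the numerator and denominator of the reduced fraction: 6 = 11^0 · 6 and 25 = 11^0 · 25. Apply v_p(a/b) = v_p(a) − v_p(b): v_11(6/25) = 0 − 0 = 0.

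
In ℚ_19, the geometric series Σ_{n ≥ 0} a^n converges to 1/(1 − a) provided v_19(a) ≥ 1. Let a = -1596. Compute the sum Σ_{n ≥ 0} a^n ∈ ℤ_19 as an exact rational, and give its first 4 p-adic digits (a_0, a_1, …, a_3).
Σ a^n = 1/(1 − a) = 1/1597;  first 4 digits = (1, 11, 2, 11)

v_19(a) = 1 ≥ 1, so the series converges in ℤ_19 to 1/(1 − a) = 1/(1 − (-1596)) = 1/1597. Expand this rational in ℤ_19: compute digits iteratively via d_i = x_i mod 19, x_{i+1} = (x_i − d_i)/19. The first 4 digits are (1, 11, 2, 11).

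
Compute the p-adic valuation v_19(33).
v_19(33) = 0

v_19(n) is the largest exponent k such that 19^k divides n. Factor out: 33 = 19^0 · 33. (Sign doesn't affect v_p.) So v_19(33) = 0.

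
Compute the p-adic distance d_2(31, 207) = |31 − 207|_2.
d_2(31, 207) = 1/16

Step 1 — x − y = 31 − 207 = -176. Step 2 — v_2(-176) = 4 (factor: -176 = −(2^4 · 11); the sign does not affect v_p). Step 3 — |x − y|_2 = 2^{-4} = 1/16.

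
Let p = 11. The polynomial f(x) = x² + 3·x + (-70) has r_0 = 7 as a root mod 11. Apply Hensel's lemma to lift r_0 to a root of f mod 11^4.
r_3 = 7 (mod 14641)

Hensel: r_{i+1} = r_i − f(r_i)·(f′(r_i))^{-1} mod 11^{i+2}, f′(x) = 2x + 3. Iterate:
  r_0 = 7 (mod 11)
  r_1 = 7 (mod 121)
  r_2 = 7 (mod 1331)
  r_3 = 7 (mod 14641)
Final: r = 7 satisfies f(r) ≡ 0 mod 11^4.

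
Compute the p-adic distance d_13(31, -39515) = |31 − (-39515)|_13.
d_13(31, -39515) = 1/2197

Step 1 — x − y = 31 − (-39515) = 39546. Step 2 — v_13(39546) = 3 (factor: 39546 = (13^3 · 18); the sign does not affect v_p). Step 3 — |x − y|_13 = 13^{-3} = 1/2197.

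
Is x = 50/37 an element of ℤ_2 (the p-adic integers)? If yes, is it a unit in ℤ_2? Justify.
x ∈ ℤ_2 but not a unit; v_2(x) = 1 > 0

ℤ_2 = {x ∈ ℚ_2 : v_2(x) ≥ 0} and ℤ_2^× = {x ∈ ℤ_2 : v_2(x) = 0}. Here v_2(50/37) = v_2(num) − v_2(den) = 1; compare against these criteria.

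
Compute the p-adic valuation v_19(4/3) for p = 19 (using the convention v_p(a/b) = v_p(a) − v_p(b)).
v_19(4/3) = 0

Factor powers of 19 from the numerator and denominator of the reduced fraction: 4 = 19^0 · 4 and 3 = 19^0 · 3. Apply v_p(a/b) = v_p(a) − v_p(b): v_19(4/3) = 0 − 0 = 0.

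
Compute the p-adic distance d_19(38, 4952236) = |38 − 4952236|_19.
d_19(38, 4952236) = 1/2476099

Step 1 — x − y = 38 − 4952236 = -4952198. Step 2 — v_19(-4952198) = 5 (factor: -4952198 = −(19^5 · 2); the sign does not affect v_p). Step 3 — |x − y|_19 = 19^{-5} = 1/2476099.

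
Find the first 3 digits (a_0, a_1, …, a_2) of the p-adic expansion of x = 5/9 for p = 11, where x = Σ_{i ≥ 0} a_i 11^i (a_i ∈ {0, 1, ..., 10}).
(a_0, …, a_2) = (3, 1, 6)

v_11(5/9) = 0 (numerator and denominator both coprime to 11), so x ∈ ℤ_11^×. Compute digits iteratively via a_i = x_i mod 11, x_{i+1} = (x_i − a_i)/11, with x_0 = x:
  x_0 = 5/9;  a_0 = 3;  x_1 = (x_0 − 3)/11 = -2/9
  x_1 = -2/9;  a_1 = 1;  x_2 = (x_1 − 1)/11 = -1/9
  x_2 = -1/9;  a_2 = 6;  x_3 = (x_2 − 6)/11 = -5/9
Digits: (3, 1, 6).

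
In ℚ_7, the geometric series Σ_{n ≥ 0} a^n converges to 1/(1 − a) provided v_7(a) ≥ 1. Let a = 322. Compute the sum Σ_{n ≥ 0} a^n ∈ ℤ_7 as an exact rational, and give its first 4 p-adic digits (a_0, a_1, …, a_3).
Σ a^n = 1/(1 − a) = -1/321;  first 4 digits = (1, 4, 1, 3)

v_7(a) = 1 ≥ 1, so the series converges in ℤ_7 to 1/(1 − a) = 1/(1 − 322) = -1/321. Expand this rational in ℤ_7: compute digits iteratively via d_i = x_i mod 7, x_{i+1} = (x_i − d_i)/7. The first 4 digits are (1, 4, 1, 3).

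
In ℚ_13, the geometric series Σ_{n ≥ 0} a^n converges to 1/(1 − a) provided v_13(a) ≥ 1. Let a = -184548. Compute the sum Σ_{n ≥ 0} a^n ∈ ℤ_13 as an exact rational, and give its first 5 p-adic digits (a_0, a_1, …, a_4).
Σ a^n = 1/(1 − a) = 1/184549;  first 5 digits = (1, 0, 0, 7, 6)

v_13(a) = 3 ≥ 1, so the series converges in ℤ_13 to 1/(1 − a) = 1/(1 − (-184548)) = 1/184549. Expand this rational in ℤ_13: compute digits iteratively via d_i = x_i mod 13, x_{i+1} = (x_i − d_i)/13. The first 5 digits are (1, 0, 0, 7, 6).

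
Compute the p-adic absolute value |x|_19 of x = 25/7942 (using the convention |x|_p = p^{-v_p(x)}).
|25/7942|_19 = 361

Step 1 — compute v_19(x) by factoring powers of 19 out of the numerator and denominator: v_19(25/7942) = -2. Step 2 — apply |x|_p = p^{-v_p(x)} = 19^{2} = 361.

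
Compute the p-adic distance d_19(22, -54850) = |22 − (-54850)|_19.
d_19(22, -54850) = 1/6859

Step 1 — x − y = 22 − (-54850) = 54872. Step 2 — v_19(54872) = 3 (factor: 54872 = (19^3 · 8); the sign does not affect v_p). Step 3 — |x − y|_19 = 19^{-3} = 1/6859.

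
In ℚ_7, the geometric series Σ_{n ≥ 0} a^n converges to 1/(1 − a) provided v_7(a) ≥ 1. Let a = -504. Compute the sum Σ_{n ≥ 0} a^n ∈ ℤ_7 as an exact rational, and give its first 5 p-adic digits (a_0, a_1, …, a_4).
Σ a^n = 1/(1 − a) = 1/505;  first 5 digits = (1, 5, 0, 3, 0)

v_7(a) = 1 ≥ 1, so the series converges in ℤ_7 to 1/(1 − a) = 1/(1 − (-504)) = 1/505. Expand this rational in ℤ_7: compute digits iteratively via d_i = x_i mod 7, x_{i+1} = (x_i − d_i)/7. The first 5 digits are (1, 5, 0, 3, 0).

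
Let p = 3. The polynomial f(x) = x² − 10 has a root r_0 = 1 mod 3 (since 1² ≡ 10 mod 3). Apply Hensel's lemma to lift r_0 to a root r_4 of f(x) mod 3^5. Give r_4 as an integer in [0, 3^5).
r_4 = 208 (mod 243)

Hensel's recurrence: r_{i+1} = r_i − f(r_i)·(f′(r_i))^{-1} mod 3^{i+2}, with f′(x) = 2x. Iterate:
  r_0 = 1 (mod 3)
  r_1 = 1 (mod 9)
  r_2 = 19 (mod 27)
  r_3 = 46 (mod 81)
  r_4 = 208 (mod 243)
Final: r_4 = 208, and one checks f(r_4) ≡ 0 mod 3^5.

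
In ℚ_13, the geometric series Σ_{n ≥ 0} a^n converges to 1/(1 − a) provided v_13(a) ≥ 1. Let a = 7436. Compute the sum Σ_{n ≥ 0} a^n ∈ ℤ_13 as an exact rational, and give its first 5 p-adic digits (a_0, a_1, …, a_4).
Σ a^n = 1/(1 − a) = -1/7435;  first 5 digits = (1, 0, 5, 3, 12)

v_13(a) = 2 ≥ 1, so the series converges in ℤ_13 to 1/(1 − a) = 1/(1 − 7436) = -1/7435. Expand this rational in ℤ_13: compute digits iteratively via d_i = x_i mod 13, x_{i+1} = (x_i − d_i)/13. The first 5 digits are (1, 0, 5, 3, 12).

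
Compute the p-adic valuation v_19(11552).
v_19(11552) = 2

v_19(n) is the largest exponent k such that 19^k divides n. Factor out: 11552 = 19^2 · 32. (Sign doesn't affect v_p.) So v_19(11552) = 2.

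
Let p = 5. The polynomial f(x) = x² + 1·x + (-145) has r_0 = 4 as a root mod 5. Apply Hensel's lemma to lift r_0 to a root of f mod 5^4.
r_3 = 504 (mod 625)

Hensel: r_{i+1} = r_i − f(r_i)·(f′(r_i))^{-1} mod 5^{i+2}, f′(x) = 2x + 1. Iterate:
  r_0 = 4 (mod 5)
  r_1 = 4 (mod 25)
  r_2 = 4 (mod 125)
  r_3 = 504 (mod 625)
Final: r = 504 satisfies f(r) ≡ 0 mod 5^4.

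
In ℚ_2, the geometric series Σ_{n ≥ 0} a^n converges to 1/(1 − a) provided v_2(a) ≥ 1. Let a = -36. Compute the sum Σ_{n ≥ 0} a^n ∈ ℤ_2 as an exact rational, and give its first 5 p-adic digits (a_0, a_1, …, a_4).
Σ a^n = 1/(1 − a) = 1/37;  first 5 digits = (1, 0, 1, 1, 0)

v_2(a) = 2 ≥ 1, so the series converges in ℤ_2 to 1/(1 − a) = 1/(1 − (-36)) = 1/37. Expand this rational in ℤ_2: compute digits iteratively via d_i = x_i mod 2, x_{i+1} = (x_i − d_i)/2. The first 5 digits are (1, 0, 1, 1, 0).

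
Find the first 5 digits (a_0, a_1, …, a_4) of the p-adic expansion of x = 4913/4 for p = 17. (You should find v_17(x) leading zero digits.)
(a_0, …, a_4) = (0, 0, 0, 13, 12)

v_17(4913/4) = 3, so a_0 = ... = a_2 = 0. Factor out: x = 17^3 · u with u = 1/4 a unit in ℤ_17. Expand u iteratively via a_{v+i} = u_i mod 17, u_{i+1} = (u_i − a_{v+i})/17:
  u_0 = 1/4;  a_3 = 13;  u_1 = (u_0 − 13)/17 = -3/4
  u_1 = -3/4;  a_4 = 12;  u_2 = (u_1 − 12)/17 = -3/4
Digits: (0, 0, 0, 13, 12).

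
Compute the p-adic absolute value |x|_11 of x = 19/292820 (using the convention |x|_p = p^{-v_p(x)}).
|19/292820|_11 = 14641

Step 1 — compute v_11(x) by factoring powers of 11 out of the numerator and denominator: v_11(19/292820) = -4. Step 2 — apply |x|_p = p^{-v_p(x)} = 11^{4} = 14641.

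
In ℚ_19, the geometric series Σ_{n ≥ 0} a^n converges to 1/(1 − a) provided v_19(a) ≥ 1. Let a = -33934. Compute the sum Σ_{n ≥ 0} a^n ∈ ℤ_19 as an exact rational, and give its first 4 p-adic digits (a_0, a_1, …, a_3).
Σ a^n = 1/(1 − a) = 1/33935;  first 4 digits = (1, 0, 1, 14)

v_19(a) = 2 ≥ 1, so the series converges in ℤ_19 to 1/(1 − a) = 1/(1 − (-33934)) = 1/33935. Expand this rational in ℤ_19: compute digits iteratively via d_i = x_i mod 19, x_{i+1} = (x_i − d_i)/19. The first 4 digits are (1, 0, 1, 14).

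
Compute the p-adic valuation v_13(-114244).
v_13(-114244) = 4

v_13(n) is the largest exponent k such that 13^k divides n. Factor out: -114244 = -13^4 · 4. (Sign doesn't affect v_p.) So v_13(-114244) = 4.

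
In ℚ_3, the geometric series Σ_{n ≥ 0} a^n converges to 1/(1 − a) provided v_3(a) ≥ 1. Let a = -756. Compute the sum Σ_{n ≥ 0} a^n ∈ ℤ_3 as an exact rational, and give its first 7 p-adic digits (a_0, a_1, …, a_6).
Σ a^n = 1/(1 − a) = 1/757;  first 7 digits = (1, 0, 0, 2, 2, 2, 2)

v_3(a) = 3 ≥ 1, so the series converges in ℤ_3 to 1/(1 − a) = 1/(1 − (-756)) = 1/757. Expand this rational in ℤ_3: compute digits iteratively via d_i = x_i mod 3, x_{i+1} = (x_i − d_i)/3. The first 7 digits are (1, 0, 0, 2, 2, 2, 2).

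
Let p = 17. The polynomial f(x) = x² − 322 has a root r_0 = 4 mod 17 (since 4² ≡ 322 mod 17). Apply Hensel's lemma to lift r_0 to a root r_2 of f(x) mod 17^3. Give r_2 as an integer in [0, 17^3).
r_2 = 1126 (mod 4913)

Hensel's recurrence: r_{i+1} = r_i − f(r_i)·(f′(r_i))^{-1} mod 17^{i+2}, with f′(x) = 2x. Iterate:
  r_0 = 4 (mod 17)
  r_1 = 259 (mod 289)
  r_2 = 1126 (mod 4913)
Final: r_2 = 1126, and one checks f(r_2) ≡ 0 mod 17^3.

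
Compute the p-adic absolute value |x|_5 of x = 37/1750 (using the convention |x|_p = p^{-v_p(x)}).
|37/1750|_5 = 125

Step 1 — compute v_5(x) by factoring powers of 5 out of the numerator and denominator: v_5(37/1750) = -3. Step 2 — apply |x|_p = p^{-v_p(x)} = 5^{3} = 125.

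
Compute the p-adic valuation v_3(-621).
v_3(-621) = 3

v_3(n) is the largest exponent k such that 3^k divides n. Factor out: -621 = -3^3 · 23. (Sign doesn't affect v_p.) So v_3(-621) = 3.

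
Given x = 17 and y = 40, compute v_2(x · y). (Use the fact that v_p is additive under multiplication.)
v_2(680) = 3

v_p(x) = 0 (factor: 17 = 2^0 · 17); v_p(y) = 3 (factor: 40 = 2^3 · 5). Additivity: v_p(xy) = v_p(x) + v_p(y) = 0 + 3 = 3. (Direct check: xy = 680 = 2^3 · (85).)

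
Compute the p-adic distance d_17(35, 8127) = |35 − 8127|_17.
d_17(35, 8127) = 1/289

Step 1 — x − y = 35 − 8127 = -8092. Step 2 — v_17(-8092) = 2 (factor: -8092 = −(17^2 · 28); the sign does not affect v_p). Step 3 — |x − y|_17 = 17^{-2} = 1/289.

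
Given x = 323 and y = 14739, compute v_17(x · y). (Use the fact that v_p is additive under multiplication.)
v_17(4760697) = 4

v_p(x) = 1 (factor: 323 = 17^1 · 19); v_p(y) = 3 (factor: 14739 = 17^3 · 3). Additivity: v_p(xy) = v_p(x) + v_p(y) = 1 + 3 = 4. (Direct check: xy = 4760697 = 17^4 · (57).)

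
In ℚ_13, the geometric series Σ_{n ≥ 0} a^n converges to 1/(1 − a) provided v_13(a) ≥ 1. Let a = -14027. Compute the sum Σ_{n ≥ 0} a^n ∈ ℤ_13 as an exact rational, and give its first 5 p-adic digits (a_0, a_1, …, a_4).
Σ a^n = 1/(1 − a) = 1/14028;  first 5 digits = (1, 0, 8, 6, 11)

v_13(a) = 2 ≥ 1, so the series converges in ℤ_13 to 1/(1 − a) = 1/(1 − (-14027)) = 1/14028. Expand this rational in ℤ_13: compute digits iteratively via d_i = x_i mod 13, x_{i+1} = (x_i − d_i)/13. The first 5 digits are (1, 0, 8, 6, 11).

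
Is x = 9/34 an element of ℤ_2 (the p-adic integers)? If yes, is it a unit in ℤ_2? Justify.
x ∉ ℤ_2 (v_2(x) = -1 < 0)

ℤ_2 = {x ∈ ℚ_2 : v_2(x) ≥ 0} and ℤ_2^× = {x ∈ ℤ_2 : v_2(x) = 0}. Here v_2(9/34) = v_2(num) − v_2(den) = -1; compare against these criteria.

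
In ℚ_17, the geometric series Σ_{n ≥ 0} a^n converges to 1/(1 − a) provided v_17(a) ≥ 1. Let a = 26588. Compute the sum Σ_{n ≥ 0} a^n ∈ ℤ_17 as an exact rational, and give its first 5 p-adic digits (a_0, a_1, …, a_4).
Σ a^n = 1/(1 − a) = -1/26587;  first 5 digits = (1, 0, 7, 5, 15)

v_17(a) = 2 ≥ 1, so the series converges in ℤ_17 to 1/(1 − a) = 1/(1 − 26588) = -1/26587. Expand this rational in ℤ_17: compute digits iteratively via d_i = x_i mod 17, x_{i+1} = (x_i − d_i)/17. The first 5 digits are (1, 0, 7, 5, 15).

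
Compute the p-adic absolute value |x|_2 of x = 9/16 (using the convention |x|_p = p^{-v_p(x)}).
|9/16|_2 = 16

Step 1 — compute v_2(x) by factoring powers of 2 out of the numerator and denominator: v_2(9/16) = -4. Step 2 — apply |x|_p = p^{-v_p(x)} = 2^{4} = 16.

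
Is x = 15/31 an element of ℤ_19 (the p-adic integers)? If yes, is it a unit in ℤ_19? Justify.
x ∈ ℤ_19^× (unit); v_19(x) = 0

ℤ_19 = {x ∈ ℚ_19 : v_19(x) ≥ 0} and ℤ_19^× = {x ∈ ℤ_19 : v_19(x) = 0}. Here v_19(15/31) = v_19(num) − v_19(den) = 0; compare against these criteria.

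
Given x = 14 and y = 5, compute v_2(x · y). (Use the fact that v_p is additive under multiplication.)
v_2(70) = 1

v_p(x) = 1 (factor: 14 = 2^1 · 7); v_p(y) = 0 (factor: 5 = 2^0 · 5). Additivity: v_p(xy) = v_p(x) + v_p(y) = 1 + 0 = 1. (Direct check: xy = 70 = 2^1 · (35).)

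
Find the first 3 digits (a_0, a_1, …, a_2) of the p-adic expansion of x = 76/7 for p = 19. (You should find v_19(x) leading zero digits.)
(a_0, …, a_2) = (0, 6, 16)

v_19(76/7) = 1, so a_0 = ... = a_0 = 0. Factor out: x = 19^1 · u with u = 4/7 a unit in ℤ_19. Expand u iteratively via a_{v+i} = u_i mod 19, u_{i+1} = (u_i − a_{v+i})/19:
  u_0 = 4/7;  a_1 = 6;  u_1 = (u_0 − 6)/19 = -2/7
  u_1 = -2/7;  a_2 = 16;  u_2 = (u_1 − 16)/19 = -6/7
Digits: (0, 6, 16).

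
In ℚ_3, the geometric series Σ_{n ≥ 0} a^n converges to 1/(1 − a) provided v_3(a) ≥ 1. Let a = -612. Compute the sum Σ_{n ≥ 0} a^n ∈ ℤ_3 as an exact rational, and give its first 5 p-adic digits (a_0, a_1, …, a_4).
Σ a^n = 1/(1 − a) = 1/613;  first 5 digits = (1, 0, 1, 1, 2)

v_3(a) = 2 ≥ 1, so the series converges in ℤ_3 to 1/(1 − a) = 1/(1 − (-612)) = 1/613. Expand this rational in ℤ_3: compute digits iteratively via d_i = x_i mod 3, x_{i+1} = (x_i − d_i)/3. The first 5 digits are (1, 0, 1, 1, 2).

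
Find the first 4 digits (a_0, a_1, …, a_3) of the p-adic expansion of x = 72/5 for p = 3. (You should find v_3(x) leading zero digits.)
(a_0, …, a_3) = (0, 0, 1, 2)

v_3(72/5) = 2, so a_0 = ... = a_1 = 0. Factor out: x = 3^2 · u with u = 8/5 a unit in ℤ_3. Expand u iteratively via a_{v+i} = u_i mod 3, u_{i+1} = (u_i − a_{v+i})/3:
  u_0 = 8/5;  a_2 = 1;  u_1 = (u_0 − 1)/3 = 1/5
  u_1 = 1/5;  a_3 = 2;  u_2 = (u_1 − 2)/3 = -3/5
Digits: (0, 0, 1, 2).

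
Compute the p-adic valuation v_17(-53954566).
v_17(-53954566) = 5

v_17(n) is the largest exponent k such that 17^k divides n. Factor out: -53954566 = -17^5 · 38. (Sign doesn't affect v_p.) So v_17(-53954566) = 5.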